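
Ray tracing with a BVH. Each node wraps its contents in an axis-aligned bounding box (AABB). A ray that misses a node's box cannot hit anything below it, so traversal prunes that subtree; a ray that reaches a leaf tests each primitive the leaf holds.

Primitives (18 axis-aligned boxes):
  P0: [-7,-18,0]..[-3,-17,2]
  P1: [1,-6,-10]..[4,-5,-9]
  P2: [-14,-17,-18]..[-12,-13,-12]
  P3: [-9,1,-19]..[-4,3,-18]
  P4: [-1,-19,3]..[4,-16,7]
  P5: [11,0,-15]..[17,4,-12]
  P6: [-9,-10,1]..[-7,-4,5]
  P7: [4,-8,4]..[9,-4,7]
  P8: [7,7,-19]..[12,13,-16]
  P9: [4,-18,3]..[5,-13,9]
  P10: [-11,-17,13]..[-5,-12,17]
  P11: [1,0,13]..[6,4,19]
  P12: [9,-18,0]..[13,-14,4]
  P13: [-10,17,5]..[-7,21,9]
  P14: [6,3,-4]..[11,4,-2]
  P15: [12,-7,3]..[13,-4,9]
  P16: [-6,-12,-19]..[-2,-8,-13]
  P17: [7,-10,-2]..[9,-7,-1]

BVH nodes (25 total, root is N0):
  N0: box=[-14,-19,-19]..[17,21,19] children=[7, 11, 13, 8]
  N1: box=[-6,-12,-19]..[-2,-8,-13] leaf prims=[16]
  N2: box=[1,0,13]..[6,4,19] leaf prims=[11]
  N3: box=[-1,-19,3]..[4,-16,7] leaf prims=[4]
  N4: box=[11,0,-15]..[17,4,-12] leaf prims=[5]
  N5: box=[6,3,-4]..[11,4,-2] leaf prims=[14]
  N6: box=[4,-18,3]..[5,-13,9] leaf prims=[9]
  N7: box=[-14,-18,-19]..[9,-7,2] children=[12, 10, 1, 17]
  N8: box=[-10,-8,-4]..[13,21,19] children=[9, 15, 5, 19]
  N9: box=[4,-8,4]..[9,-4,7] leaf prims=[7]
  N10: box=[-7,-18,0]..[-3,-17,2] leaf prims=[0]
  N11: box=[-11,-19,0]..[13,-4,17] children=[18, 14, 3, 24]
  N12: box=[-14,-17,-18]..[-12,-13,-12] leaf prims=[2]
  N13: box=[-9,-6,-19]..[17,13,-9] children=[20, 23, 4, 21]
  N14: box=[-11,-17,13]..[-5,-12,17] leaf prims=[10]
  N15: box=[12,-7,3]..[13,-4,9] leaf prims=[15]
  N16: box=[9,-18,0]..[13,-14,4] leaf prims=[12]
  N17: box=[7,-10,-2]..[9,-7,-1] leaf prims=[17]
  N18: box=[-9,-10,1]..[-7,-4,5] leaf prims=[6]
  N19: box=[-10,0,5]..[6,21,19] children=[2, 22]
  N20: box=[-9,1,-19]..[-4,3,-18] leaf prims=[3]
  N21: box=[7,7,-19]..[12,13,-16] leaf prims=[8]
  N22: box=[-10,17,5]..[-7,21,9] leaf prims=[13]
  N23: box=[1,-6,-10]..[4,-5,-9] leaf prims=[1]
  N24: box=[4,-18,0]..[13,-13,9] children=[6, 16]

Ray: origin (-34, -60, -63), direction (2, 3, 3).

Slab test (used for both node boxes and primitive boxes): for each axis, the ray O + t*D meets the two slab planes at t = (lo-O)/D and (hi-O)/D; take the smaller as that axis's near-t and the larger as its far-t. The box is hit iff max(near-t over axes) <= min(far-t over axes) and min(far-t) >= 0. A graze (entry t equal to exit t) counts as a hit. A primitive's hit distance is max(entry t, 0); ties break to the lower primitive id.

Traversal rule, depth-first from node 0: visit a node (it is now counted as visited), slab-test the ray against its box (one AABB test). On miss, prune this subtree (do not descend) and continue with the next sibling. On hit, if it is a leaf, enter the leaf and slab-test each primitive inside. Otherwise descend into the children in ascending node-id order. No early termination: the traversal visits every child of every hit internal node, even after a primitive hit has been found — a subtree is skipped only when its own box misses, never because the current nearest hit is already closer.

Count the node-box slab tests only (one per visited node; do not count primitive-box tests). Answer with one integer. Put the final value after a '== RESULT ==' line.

Traverse from the root:
N0 x:[10,51/2] y:[41/3,27] z:[44/3,82/3] -> hit [44/3,51/2], descend [7, 8, 11, 13]
  N7 x:[10,43/2] y:[14,53/3] z:[44/3,65/3] -> hit [44/3,53/3], descend [1, 10, 12, 17]
    N1 x:[14,16] y:[16,52/3] z:[44/3,50/3] -> hit [16,16] leaf, test {P16@t=16}
    N10 x:[27/2,31/2] y:[14,43/3] z:[21,65/3] -> miss, prune
    N12 x:[10,11] y:[43/3,47/3] z:[15,17] -> miss, prune
    N17 x:[41/2,43/2] y:[50/3,53/3] z:[61/3,62/3] -> miss, prune
  N8 x:[12,47/2] y:[52/3,27] z:[59/3,82/3] -> hit [59/3,47/2], descend [5, 9, 15, 19]
    N5 x:[20,45/2] y:[21,64/3] z:[59/3,61/3] -> miss, prune
    N9 x:[19,43/2] y:[52/3,56/3] z:[67/3,70/3] -> miss, prune
    N15 x:[23,47/2] y:[53/3,56/3] z:[22,24] -> miss, prune
    N19 x:[12,20] y:[20,27] z:[68/3,82/3] -> miss, prune
  N11 x:[23/2,47/2] y:[41/3,56/3] z:[21,80/3] -> miss, prune
  N13 x:[25/2,51/2] y:[18,73/3] z:[44/3,18] -> hit [18,18], descend [4, 20, 21, 23]
    N4 x:[45/2,51/2] y:[20,64/3] z:[16,17] -> miss, prune
    N20 x:[25/2,15] y:[61/3,21] z:[44/3,15] -> miss, prune
    N21 x:[41/2,23] y:[67/3,73/3] z:[44/3,47/3] -> miss, prune
    N23 x:[35/2,19] y:[18,55/3] z:[53/3,18] -> hit [18,18] leaf, test {P1@t=18}

Summary -> nodes [0, 7, 1, 10, 12, 17, 8, 5, 9, 15, 19, 11, 13, 4, 20, 21, 23]; box-tests=17; leaf-entries=2; first=P16

== RESULT ==
17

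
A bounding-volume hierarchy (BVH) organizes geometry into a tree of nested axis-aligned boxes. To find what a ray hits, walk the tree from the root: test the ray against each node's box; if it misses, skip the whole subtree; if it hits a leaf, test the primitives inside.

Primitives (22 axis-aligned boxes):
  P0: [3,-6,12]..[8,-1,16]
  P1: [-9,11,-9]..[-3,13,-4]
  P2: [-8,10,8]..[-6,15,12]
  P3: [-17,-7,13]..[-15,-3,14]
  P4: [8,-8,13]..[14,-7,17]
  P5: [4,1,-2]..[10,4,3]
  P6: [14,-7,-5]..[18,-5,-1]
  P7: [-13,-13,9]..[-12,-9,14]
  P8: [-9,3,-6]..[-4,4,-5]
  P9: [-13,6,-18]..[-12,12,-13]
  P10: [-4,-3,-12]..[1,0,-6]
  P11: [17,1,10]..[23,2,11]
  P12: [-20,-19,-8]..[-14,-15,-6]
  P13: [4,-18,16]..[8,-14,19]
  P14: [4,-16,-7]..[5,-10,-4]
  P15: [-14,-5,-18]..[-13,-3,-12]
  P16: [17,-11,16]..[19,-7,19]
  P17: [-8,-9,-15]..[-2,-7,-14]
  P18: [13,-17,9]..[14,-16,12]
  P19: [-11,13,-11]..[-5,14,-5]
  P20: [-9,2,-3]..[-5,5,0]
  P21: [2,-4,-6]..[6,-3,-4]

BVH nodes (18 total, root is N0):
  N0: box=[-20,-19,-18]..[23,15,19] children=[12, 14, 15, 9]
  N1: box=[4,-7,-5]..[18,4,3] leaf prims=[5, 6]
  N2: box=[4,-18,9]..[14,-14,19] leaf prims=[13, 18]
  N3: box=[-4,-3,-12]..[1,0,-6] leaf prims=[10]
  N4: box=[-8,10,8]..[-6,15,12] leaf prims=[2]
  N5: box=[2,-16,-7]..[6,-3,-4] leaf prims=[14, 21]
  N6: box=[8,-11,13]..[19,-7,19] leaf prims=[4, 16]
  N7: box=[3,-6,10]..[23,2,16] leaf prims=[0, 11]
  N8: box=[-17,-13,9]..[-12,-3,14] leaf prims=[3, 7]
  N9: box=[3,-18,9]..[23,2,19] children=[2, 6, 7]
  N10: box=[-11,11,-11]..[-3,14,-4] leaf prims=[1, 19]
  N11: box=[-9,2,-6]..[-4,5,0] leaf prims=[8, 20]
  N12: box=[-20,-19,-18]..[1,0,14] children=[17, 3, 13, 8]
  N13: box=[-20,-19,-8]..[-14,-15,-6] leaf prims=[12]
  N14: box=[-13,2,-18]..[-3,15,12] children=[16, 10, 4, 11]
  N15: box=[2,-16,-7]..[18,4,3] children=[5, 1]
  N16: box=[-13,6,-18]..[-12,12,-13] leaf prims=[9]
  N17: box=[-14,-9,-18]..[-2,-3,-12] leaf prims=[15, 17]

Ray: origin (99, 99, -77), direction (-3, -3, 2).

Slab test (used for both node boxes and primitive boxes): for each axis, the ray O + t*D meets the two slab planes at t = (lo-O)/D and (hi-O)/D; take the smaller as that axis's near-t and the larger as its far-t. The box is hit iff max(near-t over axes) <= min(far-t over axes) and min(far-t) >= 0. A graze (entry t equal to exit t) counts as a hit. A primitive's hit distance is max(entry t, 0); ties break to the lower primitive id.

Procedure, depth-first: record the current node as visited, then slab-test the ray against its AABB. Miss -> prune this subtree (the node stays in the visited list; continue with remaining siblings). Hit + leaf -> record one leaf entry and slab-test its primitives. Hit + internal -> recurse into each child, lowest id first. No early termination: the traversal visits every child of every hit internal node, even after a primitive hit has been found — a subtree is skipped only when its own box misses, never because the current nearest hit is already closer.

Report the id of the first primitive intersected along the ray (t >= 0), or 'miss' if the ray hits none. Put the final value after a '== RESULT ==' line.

Traverse from the root:
N0 x:[76/3,119/3] y:[28,118/3] z:[59/2,48] -> hit [59/2,118/3], descend [9, 12, 14, 15]
  N9 x:[76/3,32] y:[97/3,39] z:[43,48] -> miss, prune
  N12 x:[98/3,119/3] y:[33,118/3] z:[59/2,91/2] -> hit [33,118/3], descend [3, 8, 13, 17]
    N3 x:[98/3,103/3] y:[33,34] z:[65/2,71/2] -> hit [33,34] leaf, test {P10@t=33}
    N8 x:[37,116/3] y:[34,112/3] z:[43,91/2] -> miss, prune
    N13 x:[113/3,119/3] y:[38,118/3] z:[69/2,71/2] -> miss, prune
    N17 x:[101/3,113/3] y:[34,36] z:[59/2,65/2] -> miss, prune
  N14 x:[34,112/3] y:[28,97/3] z:[59/2,89/2] -> miss, prune
  N15 x:[27,97/3] y:[95/3,115/3] z:[35,40] -> miss, prune

Summary -> nodes [0, 9, 12, 3, 8, 13, 17, 14, 15]; box-tests=9; leaf-entries=1; first=P10

== RESULT ==
10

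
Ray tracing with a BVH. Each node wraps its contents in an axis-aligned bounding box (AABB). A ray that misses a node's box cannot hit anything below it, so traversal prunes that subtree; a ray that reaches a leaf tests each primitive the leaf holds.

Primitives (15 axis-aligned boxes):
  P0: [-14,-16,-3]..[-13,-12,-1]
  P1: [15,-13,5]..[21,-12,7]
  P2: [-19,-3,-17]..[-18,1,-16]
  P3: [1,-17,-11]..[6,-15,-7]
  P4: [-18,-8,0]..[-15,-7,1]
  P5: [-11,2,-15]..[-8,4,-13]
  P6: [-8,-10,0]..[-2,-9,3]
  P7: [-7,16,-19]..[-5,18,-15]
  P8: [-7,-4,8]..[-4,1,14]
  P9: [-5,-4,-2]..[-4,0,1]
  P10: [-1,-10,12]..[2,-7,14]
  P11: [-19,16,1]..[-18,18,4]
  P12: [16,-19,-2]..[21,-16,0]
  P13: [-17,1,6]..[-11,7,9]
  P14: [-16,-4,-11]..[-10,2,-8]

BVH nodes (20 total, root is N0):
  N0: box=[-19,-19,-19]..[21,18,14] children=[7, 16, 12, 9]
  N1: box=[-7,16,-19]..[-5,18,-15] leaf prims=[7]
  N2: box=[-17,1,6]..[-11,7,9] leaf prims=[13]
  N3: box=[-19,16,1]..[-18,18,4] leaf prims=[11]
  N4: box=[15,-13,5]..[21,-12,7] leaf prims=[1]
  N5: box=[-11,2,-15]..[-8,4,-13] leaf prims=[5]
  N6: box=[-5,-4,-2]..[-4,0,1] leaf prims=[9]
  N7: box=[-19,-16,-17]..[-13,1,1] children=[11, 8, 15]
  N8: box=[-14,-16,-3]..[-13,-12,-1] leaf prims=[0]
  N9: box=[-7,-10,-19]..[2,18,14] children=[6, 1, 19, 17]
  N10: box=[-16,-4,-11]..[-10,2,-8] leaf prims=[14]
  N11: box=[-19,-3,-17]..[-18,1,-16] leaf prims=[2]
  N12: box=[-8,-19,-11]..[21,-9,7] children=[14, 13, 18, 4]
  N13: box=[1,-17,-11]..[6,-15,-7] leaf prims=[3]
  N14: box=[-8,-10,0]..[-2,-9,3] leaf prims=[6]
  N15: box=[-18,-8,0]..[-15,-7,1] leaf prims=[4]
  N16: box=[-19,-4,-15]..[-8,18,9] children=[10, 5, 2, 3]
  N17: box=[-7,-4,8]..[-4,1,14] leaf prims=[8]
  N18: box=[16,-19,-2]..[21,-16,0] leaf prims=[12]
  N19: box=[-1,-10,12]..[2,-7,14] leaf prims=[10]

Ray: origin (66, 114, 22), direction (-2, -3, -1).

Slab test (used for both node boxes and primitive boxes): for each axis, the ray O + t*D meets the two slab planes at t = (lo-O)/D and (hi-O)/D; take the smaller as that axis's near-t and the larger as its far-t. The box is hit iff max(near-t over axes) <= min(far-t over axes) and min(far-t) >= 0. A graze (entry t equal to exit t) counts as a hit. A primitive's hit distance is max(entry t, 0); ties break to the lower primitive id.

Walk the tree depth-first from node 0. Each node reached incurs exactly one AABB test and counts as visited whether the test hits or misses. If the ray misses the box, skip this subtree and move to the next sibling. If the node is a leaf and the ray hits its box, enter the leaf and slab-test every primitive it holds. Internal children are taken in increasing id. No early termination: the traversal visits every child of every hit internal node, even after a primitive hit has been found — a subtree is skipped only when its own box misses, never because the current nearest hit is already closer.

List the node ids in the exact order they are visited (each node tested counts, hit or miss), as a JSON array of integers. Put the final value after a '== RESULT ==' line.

Traverse from the root:
N0 x:[45/2,85/2] y:[32,133/3] z:[8,41] -> hit [32,41], descend [7, 9, 12, 16]
  N7 x:[79/2,85/2] y:[113/3,130/3] z:[21,39] -> miss, prune
  N9 x:[32,73/2] y:[32,124/3] z:[8,41] -> hit [32,73/2], descend [1, 6, 17, 19]
    N1 x:[71/2,73/2] y:[32,98/3] z:[37,41] -> miss, prune
    N6 x:[35,71/2] y:[38,118/3] z:[21,24] -> miss, prune
    N17 x:[35,73/2] y:[113/3,118/3] z:[8,14] -> miss, prune
    N19 x:[32,67/2] y:[121/3,124/3] z:[8,10] -> miss, prune
  N12 x:[45/2,37] y:[41,133/3] z:[15,33] -> miss, prune
  N16 x:[37,85/2] y:[32,118/3] z:[13,37] -> hit [37,37], descend [2, 3, 5, 10]
    N2 x:[77/2,83/2] y:[107/3,113/3] z:[13,16] -> miss, prune
    N3 x:[42,85/2] y:[32,98/3] z:[18,21] -> miss, prune
    N5 x:[37,77/2] y:[110/3,112/3] z:[35,37] -> hit [37,37] leaf, test {P5@t=37}
    N10 x:[38,41] y:[112/3,118/3] z:[30,33] -> miss, prune

Visited [0, 7, 9, 1, 6, 17, 19, 12, 16, 2, 3, 5, 10]. Tests: 13 box, 1 leaf. Nearest: P5.

== RESULT ==
[0, 7, 9, 1, 6, 17, 19, 12, 16, 2, 3, 5, 10]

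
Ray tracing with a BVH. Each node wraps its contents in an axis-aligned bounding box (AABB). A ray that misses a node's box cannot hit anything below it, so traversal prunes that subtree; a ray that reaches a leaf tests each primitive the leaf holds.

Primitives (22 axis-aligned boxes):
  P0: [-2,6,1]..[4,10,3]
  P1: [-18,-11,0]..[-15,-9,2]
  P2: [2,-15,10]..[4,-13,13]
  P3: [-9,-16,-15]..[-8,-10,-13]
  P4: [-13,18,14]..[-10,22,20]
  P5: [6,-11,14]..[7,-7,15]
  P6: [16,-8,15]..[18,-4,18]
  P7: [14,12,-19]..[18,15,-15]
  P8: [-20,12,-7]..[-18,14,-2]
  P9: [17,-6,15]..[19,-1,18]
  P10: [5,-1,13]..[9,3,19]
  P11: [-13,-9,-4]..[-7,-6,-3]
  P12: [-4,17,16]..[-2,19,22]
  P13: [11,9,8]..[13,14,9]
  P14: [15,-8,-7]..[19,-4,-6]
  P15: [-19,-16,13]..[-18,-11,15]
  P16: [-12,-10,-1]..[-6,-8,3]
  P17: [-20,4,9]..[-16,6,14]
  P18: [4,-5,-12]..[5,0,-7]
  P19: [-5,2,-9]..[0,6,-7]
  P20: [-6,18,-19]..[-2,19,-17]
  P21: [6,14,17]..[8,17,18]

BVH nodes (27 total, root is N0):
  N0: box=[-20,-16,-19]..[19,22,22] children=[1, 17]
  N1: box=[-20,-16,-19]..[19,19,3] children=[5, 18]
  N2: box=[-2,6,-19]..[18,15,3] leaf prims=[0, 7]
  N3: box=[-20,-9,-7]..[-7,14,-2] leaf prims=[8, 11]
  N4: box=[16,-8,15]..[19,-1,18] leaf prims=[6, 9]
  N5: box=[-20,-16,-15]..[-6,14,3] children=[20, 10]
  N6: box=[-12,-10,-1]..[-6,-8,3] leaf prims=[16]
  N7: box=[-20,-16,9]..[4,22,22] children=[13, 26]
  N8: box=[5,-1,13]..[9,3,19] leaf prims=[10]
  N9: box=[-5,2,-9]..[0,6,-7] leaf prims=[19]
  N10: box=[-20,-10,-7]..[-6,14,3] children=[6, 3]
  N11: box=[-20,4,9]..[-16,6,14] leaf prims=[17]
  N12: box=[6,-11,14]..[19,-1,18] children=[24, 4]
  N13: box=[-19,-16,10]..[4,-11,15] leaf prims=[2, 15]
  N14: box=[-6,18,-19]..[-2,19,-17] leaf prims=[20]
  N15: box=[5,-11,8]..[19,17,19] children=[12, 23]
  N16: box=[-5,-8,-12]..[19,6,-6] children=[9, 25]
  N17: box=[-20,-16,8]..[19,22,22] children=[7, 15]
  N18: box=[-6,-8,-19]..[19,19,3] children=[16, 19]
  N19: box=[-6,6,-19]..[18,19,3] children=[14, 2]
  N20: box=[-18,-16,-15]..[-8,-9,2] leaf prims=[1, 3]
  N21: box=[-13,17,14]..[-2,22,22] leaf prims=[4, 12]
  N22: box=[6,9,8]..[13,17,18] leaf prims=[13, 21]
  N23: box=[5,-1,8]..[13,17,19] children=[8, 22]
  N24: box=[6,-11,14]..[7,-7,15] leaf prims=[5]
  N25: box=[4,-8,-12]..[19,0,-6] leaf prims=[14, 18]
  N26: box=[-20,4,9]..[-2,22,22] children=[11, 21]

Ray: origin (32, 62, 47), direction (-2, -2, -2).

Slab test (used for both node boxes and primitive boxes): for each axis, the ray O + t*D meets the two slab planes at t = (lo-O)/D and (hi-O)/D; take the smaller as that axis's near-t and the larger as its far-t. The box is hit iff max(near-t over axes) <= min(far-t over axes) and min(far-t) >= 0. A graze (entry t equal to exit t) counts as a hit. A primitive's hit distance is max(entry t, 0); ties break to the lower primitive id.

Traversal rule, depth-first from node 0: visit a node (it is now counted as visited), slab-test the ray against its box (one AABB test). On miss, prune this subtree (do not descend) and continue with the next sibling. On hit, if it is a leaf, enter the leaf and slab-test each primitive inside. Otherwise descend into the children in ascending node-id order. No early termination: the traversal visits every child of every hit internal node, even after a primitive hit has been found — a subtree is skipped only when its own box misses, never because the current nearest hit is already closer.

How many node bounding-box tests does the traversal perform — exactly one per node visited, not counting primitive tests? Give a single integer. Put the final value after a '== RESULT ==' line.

Walk:
N0 x:[13/2,26] y:[20,39] z:[25/2,33] -> hit [20,26], descend [1, 17]
  N1 x:[13/2,26] y:[43/2,39] z:[22,33] -> hit [22,26], descend [5, 18]
    N5 x:[19,26] y:[24,39] z:[22,31] -> hit [24,26], descend [10, 20]
      N10 x:[19,26] y:[24,36] z:[22,27] -> hit [24,26], descend [3, 6]
        N3 x:[39/2,26] y:[24,71/2] z:[49/2,27] -> hit [49/2,26] leaf, test {P8@t=25, P11(miss)}
        N6 x:[19,22] y:[35,36] z:[22,24] -> miss, prune
      N20 x:[20,25] y:[71/2,39] z:[45/2,31] -> miss, prune
    N18 x:[13/2,19] y:[43/2,35] z:[22,33] -> miss, prune
  N17 x:[13/2,26] y:[20,39] z:[25/2,39/2] -> miss, prune

order=[0, 1, 5, 10, 3, 6, 20, 18, 17]  |boxes|=9  |leaves|=1  hit=P8

== RESULT ==
9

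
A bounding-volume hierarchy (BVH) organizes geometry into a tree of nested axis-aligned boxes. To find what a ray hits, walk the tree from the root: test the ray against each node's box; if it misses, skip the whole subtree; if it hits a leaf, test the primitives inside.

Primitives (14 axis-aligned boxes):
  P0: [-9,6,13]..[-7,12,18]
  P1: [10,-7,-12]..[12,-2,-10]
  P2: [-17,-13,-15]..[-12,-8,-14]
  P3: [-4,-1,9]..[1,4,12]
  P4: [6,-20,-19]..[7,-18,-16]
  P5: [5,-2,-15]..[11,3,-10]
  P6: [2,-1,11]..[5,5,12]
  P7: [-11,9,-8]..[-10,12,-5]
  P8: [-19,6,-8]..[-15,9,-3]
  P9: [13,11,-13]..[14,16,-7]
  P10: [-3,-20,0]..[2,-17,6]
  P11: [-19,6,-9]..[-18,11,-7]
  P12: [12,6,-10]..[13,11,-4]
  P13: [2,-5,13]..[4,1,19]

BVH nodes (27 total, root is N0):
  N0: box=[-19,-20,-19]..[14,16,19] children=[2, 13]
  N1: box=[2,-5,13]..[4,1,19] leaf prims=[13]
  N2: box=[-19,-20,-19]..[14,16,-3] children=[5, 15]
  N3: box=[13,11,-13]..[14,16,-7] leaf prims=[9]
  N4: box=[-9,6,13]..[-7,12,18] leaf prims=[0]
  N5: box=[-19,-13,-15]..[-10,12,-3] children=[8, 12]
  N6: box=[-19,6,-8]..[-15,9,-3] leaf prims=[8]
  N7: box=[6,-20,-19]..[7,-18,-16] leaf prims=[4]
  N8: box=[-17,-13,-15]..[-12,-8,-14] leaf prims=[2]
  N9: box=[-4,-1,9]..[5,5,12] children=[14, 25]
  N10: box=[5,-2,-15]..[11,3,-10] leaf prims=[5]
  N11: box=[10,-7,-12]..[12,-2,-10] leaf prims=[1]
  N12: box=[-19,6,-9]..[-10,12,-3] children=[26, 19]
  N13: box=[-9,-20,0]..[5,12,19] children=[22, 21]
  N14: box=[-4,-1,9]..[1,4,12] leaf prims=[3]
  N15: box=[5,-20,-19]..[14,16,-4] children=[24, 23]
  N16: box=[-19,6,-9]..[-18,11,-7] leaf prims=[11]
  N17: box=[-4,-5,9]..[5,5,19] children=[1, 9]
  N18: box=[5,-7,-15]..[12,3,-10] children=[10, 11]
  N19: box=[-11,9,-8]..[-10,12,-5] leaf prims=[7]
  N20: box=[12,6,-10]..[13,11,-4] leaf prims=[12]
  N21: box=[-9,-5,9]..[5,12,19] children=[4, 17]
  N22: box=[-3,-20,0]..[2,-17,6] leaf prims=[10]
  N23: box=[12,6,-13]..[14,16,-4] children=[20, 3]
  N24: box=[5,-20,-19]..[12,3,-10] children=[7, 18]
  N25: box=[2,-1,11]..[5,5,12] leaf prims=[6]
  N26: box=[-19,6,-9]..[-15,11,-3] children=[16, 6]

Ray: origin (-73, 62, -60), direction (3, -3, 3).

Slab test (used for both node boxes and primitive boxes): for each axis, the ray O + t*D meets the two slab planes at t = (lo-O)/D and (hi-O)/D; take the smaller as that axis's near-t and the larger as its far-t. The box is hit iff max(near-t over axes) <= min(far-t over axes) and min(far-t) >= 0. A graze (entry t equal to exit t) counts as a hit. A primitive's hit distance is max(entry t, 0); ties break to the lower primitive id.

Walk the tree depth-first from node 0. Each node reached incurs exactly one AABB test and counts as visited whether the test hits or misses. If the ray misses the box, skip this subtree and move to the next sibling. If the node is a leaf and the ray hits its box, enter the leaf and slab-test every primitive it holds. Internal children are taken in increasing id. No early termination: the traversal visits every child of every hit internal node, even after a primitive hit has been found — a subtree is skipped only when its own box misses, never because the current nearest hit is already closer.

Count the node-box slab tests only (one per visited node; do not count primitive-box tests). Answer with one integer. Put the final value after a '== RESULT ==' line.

Walk:
N0 x:[18,29] y:[46/3,82/3] z:[41/3,79/3] -> hit [18,79/3], descend [2, 13]
  N2 x:[18,29] y:[46/3,82/3] z:[41/3,19] -> hit [18,19], descend [5, 15]
    N5 x:[18,21] y:[50/3,25] z:[15,19] -> hit [18,19], descend [8, 12]
      N8 x:[56/3,61/3] y:[70/3,25] z:[15,46/3] -> miss, prune
      N12 x:[18,21] y:[50/3,56/3] z:[17,19] -> hit [18,56/3], descend [19, 26]
        N19 x:[62/3,21] y:[50/3,53/3] z:[52/3,55/3] -> miss, prune
        N26 x:[18,58/3] y:[17,56/3] z:[17,19] -> hit [18,56/3], descend [6, 16]
          N6 x:[18,58/3] y:[53/3,56/3] z:[52/3,19] -> hit [18,56/3] leaf, test {P8@t=18}
          N16 x:[18,55/3] y:[17,56/3] z:[17,53/3] -> miss, prune
    N15 x:[26,29] y:[46/3,82/3] z:[41/3,56/3] -> miss, prune
  N13 x:[64/3,26] y:[50/3,82/3] z:[20,79/3] -> hit [64/3,26], descend [21, 22]
    N21 x:[64/3,26] y:[50/3,67/3] z:[23,79/3] -> miss, prune
    N22 x:[70/3,25] y:[79/3,82/3] z:[20,22] -> miss, prune

13 AABB tests over nodes [0, 2, 5, 8, 12, 19, 26, 6, 16, 15, 13, 21, 22]; 1 leaf entered; closest P8.

== RESULT ==
13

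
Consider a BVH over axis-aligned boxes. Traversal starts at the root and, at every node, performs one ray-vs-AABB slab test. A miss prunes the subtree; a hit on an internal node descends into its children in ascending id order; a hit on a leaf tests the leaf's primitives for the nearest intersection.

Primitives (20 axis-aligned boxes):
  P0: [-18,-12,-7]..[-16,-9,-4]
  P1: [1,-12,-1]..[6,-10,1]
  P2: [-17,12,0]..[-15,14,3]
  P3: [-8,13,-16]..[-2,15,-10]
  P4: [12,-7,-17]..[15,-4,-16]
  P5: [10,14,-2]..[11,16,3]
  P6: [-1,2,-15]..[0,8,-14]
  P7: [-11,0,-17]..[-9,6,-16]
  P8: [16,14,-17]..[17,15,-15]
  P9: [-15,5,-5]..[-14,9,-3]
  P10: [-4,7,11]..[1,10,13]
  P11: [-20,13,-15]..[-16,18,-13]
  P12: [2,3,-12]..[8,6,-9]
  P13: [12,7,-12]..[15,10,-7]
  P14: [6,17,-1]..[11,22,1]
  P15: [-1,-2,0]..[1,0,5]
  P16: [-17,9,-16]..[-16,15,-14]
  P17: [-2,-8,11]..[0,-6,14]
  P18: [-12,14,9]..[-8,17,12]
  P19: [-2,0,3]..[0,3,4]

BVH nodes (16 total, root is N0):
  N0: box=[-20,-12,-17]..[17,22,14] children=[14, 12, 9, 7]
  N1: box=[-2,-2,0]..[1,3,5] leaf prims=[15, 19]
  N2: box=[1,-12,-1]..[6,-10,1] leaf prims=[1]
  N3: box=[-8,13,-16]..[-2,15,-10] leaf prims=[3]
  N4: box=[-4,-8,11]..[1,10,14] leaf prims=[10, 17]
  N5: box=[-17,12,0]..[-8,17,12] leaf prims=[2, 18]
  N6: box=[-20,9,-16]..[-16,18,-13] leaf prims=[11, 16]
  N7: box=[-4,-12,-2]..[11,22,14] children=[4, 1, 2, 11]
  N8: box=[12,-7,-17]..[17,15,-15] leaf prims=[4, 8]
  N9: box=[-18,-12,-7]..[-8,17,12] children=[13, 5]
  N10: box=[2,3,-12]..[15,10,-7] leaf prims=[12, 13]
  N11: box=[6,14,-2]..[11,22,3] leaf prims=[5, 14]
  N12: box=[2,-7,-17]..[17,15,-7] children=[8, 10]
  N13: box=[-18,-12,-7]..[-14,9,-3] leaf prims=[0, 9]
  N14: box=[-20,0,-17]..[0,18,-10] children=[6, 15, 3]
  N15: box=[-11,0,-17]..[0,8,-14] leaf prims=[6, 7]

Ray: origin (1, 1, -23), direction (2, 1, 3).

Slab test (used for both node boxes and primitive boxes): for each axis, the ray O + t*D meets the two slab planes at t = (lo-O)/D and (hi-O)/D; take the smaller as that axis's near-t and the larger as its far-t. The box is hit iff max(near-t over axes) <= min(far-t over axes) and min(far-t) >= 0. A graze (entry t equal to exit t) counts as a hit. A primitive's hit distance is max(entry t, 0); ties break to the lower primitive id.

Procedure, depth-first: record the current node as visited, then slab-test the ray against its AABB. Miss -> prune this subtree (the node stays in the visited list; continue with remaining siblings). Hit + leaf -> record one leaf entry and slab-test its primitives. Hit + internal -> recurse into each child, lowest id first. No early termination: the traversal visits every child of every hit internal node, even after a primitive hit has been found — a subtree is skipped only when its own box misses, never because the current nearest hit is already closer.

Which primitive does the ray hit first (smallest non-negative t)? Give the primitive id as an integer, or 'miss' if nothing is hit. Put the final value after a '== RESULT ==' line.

Traverse from the root:
N0 x:[-21/2,8] y:[-13,21] z:[2,37/3] -> hit [2,8], descend [7, 9, 12, 14]
  N7 x:[-5/2,5] y:[-13,21] z:[7,37/3] -> miss, prune
  N9 x:[-19/2,-9/2] y:[-13,16] z:[16/3,35/3] -> miss, prune
  N12 x:[1/2,8] y:[-8,14] z:[2,16/3] -> hit [2,16/3], descend [8, 10]
    N8 x:[11/2,8] y:[-8,14] z:[2,8/3] -> miss, prune
    N10 x:[1/2,7] y:[2,9] z:[11/3,16/3] -> hit [11/3,16/3] leaf, test {P12(miss), P13(miss)}
  N14 x:[-21/2,-1/2] y:[-1,17] z:[2,13/3] -> miss, prune

order=[0, 7, 9, 12, 8, 10, 14]  |boxes|=7  |leaves|=1  hit=miss

== RESULT ==
miss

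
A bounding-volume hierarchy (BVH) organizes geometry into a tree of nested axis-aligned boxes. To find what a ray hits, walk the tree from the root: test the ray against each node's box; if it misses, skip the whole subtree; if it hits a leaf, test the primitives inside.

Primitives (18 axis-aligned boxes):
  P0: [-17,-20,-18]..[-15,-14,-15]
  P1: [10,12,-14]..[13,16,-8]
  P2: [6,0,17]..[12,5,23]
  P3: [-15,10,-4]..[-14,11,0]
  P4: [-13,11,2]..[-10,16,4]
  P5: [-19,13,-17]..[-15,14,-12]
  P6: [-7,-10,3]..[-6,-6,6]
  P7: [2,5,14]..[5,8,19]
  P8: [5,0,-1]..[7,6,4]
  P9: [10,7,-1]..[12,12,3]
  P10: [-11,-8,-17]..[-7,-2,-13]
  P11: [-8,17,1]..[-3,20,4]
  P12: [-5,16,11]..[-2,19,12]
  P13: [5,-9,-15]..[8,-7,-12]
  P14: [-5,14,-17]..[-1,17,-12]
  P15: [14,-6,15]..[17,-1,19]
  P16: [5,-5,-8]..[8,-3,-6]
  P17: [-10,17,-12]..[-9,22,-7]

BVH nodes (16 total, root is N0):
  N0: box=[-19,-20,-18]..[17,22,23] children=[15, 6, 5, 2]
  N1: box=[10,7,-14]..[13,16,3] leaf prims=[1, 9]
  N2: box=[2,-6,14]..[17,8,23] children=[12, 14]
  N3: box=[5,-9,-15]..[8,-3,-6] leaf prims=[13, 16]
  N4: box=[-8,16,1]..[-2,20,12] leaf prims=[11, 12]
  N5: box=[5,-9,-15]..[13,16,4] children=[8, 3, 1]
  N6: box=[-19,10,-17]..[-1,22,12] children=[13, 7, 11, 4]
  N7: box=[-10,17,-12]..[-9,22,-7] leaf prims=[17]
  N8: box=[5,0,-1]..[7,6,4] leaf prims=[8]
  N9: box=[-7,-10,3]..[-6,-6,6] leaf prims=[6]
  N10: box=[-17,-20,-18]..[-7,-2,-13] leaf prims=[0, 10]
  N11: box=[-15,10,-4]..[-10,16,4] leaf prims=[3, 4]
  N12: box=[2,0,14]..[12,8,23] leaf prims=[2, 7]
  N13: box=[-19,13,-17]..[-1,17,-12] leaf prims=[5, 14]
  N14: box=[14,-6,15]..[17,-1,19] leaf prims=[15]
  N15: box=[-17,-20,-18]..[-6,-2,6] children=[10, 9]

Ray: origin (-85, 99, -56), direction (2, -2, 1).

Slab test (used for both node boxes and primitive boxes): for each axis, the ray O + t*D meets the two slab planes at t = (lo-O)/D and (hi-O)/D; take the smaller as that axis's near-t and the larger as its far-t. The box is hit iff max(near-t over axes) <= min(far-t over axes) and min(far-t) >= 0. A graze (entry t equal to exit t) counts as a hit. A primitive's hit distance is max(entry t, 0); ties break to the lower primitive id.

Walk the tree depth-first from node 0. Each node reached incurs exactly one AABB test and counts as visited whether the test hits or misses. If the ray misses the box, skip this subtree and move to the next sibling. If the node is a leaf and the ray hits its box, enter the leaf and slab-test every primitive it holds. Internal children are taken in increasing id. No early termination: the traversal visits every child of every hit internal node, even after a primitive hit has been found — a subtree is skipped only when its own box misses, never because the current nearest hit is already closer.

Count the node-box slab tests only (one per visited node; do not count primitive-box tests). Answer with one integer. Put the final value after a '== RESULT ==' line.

Walk:
N0 x:[33,51] y:[77/2,119/2] z:[38,79] -> hit [77/2,51], descend [2, 5, 6, 15]
  N2 x:[87/2,51] y:[91/2,105/2] z:[70,79] -> miss, prune
  N5 x:[45,49] y:[83/2,54] z:[41,60] -> hit [45,49], descend [1, 3, 8]
    N1 x:[95/2,49] y:[83/2,46] z:[42,59] -> miss, prune
    N3 x:[45,93/2] y:[51,54] z:[41,50] -> miss, prune
    N8 x:[45,46] y:[93/2,99/2] z:[55,60] -> miss, prune
  N6 x:[33,42] y:[77/2,89/2] z:[39,68] -> hit [39,42], descend [4, 7, 11, 13]
    N4 x:[77/2,83/2] y:[79/2,83/2] z:[57,68] -> miss, prune
    N7 x:[75/2,38] y:[77/2,41] z:[44,49] -> miss, prune
    N11 x:[35,75/2] y:[83/2,89/2] z:[52,60] -> miss, prune
    N13 x:[33,42] y:[41,43] z:[39,44] -> hit [41,42] leaf, test {P5(miss), P14@t=41}
  N15 x:[34,79/2] y:[101/2,119/2] z:[38,62] -> miss, prune

Visited [0, 2, 5, 1, 3, 8, 6, 4, 7, 11, 13, 15]. Tests: 12 box, 1 leaf. Nearest: P14.

== RESULT ==
12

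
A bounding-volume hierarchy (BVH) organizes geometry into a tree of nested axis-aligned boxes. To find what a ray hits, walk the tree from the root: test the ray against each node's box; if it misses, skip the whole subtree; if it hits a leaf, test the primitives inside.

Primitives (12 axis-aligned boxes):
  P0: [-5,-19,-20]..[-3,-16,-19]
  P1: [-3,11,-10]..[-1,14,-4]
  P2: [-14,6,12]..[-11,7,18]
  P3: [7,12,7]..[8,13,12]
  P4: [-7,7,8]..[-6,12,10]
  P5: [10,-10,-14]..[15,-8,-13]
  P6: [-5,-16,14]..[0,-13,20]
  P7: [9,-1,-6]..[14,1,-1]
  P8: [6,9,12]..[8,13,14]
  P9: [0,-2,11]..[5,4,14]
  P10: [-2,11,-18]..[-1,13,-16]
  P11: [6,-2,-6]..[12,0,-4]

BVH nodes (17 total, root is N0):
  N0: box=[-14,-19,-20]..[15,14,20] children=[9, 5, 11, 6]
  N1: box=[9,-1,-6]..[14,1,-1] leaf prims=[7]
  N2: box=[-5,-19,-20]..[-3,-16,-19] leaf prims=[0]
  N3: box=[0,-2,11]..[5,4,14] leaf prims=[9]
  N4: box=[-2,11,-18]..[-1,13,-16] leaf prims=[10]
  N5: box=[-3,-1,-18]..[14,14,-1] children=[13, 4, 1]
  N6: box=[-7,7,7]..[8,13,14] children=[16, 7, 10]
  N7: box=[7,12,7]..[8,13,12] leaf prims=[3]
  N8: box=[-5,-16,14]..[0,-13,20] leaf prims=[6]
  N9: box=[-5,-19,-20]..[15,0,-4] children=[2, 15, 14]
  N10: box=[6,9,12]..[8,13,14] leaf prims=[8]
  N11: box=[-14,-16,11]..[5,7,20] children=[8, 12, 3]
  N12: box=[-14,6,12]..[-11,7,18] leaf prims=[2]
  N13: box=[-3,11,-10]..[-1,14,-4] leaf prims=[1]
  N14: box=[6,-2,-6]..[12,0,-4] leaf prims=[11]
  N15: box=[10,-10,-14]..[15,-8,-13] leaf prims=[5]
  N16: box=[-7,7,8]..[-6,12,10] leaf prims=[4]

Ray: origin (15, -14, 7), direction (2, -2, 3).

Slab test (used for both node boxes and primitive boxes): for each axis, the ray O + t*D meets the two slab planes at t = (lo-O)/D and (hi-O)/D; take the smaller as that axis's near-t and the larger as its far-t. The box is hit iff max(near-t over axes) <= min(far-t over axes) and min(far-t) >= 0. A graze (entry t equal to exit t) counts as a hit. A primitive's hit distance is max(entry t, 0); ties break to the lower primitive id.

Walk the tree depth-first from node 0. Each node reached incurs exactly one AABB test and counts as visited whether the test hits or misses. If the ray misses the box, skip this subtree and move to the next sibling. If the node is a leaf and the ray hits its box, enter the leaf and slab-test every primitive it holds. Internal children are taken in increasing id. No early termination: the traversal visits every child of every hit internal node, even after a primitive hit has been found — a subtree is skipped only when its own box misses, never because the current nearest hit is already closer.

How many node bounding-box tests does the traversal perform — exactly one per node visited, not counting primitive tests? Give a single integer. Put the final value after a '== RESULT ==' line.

Trace the traversal:
N0 x:[-29/2,0] y:[-14,5/2] z:[-9,13/3] -> hit [-9,0], descend [5, 6, 9, 11]
  N5 x:[-9,-1/2] y:[-14,-13/2] z:[-25/3,-8/3] -> miss, prune
  N6 x:[-11,-7/2] y:[-27/2,-21/2] z:[0,7/3] -> miss, prune
  N9 x:[-10,0] y:[-7,5/2] z:[-9,-11/3] -> miss, prune
  N11 x:[-29/2,-5] y:[-21/2,1] z:[4/3,13/3] -> miss, prune

Visited [0, 5, 6, 9, 11]. Tests: 5 box, 0 leaf. Nearest: miss.

== RESULT ==
5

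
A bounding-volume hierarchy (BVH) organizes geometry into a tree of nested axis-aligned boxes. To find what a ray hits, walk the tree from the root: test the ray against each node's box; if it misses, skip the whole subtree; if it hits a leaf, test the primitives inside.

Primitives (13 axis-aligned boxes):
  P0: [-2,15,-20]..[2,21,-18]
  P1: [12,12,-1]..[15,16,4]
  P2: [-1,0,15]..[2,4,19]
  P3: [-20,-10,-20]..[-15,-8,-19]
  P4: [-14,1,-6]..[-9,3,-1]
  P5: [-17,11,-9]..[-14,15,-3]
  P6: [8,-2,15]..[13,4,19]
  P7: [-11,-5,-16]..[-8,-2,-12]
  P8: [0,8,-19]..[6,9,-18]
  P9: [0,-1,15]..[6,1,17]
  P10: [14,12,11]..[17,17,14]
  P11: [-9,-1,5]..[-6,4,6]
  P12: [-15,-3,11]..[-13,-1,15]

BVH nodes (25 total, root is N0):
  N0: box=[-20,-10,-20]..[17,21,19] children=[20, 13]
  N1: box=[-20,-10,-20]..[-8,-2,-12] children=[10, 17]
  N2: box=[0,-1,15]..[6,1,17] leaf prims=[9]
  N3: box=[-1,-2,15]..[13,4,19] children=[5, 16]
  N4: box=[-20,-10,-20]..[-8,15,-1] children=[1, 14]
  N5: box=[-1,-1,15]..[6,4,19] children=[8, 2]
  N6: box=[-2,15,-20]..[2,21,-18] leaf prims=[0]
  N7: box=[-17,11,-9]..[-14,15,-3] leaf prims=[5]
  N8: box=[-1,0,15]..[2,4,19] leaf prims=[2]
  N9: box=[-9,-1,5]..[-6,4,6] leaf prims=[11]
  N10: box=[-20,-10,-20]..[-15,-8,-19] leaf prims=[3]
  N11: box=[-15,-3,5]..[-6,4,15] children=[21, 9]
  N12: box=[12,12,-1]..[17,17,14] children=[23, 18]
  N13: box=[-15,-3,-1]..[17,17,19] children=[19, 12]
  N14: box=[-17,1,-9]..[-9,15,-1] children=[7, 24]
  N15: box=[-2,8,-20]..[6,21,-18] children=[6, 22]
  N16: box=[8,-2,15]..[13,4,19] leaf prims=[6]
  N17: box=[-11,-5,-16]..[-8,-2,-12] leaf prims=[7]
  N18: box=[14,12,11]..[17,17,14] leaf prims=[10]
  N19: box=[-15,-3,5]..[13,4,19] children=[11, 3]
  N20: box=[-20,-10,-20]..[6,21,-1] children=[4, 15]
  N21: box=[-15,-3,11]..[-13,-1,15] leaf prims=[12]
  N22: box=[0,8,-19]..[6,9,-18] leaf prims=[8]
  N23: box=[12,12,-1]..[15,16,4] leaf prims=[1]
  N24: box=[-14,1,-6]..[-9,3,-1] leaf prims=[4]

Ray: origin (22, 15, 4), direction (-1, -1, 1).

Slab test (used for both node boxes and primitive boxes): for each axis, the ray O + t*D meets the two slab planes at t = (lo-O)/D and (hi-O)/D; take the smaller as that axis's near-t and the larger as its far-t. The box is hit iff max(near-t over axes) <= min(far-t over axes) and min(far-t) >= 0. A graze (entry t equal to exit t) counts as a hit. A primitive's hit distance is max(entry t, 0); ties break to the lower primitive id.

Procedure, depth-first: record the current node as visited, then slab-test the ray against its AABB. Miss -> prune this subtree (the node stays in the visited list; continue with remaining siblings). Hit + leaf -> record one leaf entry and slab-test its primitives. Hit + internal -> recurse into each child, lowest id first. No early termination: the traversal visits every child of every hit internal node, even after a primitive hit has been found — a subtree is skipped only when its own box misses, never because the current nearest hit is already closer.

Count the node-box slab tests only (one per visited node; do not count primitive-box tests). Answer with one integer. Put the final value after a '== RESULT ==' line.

Walk:
N0 x:[5,42] y:[-6,25] z:[-24,15] -> hit [5,15], descend [13, 20]
  N13 x:[5,37] y:[-2,18] z:[-5,15] -> hit [5,15], descend [12, 19]
    N12 x:[5,10] y:[-2,3] z:[-5,10] -> miss, prune
    N19 x:[9,37] y:[11,18] z:[1,15] -> hit [11,15], descend [3, 11]
      N3 x:[9,23] y:[11,17] z:[11,15] -> hit [11,15], descend [5, 16]
        N5 x:[16,23] y:[11,16] z:[11,15] -> miss, prune
        N16 x:[9,14] y:[11,17] z:[11,15] -> hit [11,14] leaf, test {P6@t=11}
      N11 x:[28,37] y:[11,18] z:[1,11] -> miss, prune
  N20 x:[16,42] y:[-6,25] z:[-24,-5] -> miss, prune

9 AABB tests over nodes [0, 13, 12, 19, 3, 5, 16, 11, 20]; 1 leaf entered; closest P6.

== RESULT ==
9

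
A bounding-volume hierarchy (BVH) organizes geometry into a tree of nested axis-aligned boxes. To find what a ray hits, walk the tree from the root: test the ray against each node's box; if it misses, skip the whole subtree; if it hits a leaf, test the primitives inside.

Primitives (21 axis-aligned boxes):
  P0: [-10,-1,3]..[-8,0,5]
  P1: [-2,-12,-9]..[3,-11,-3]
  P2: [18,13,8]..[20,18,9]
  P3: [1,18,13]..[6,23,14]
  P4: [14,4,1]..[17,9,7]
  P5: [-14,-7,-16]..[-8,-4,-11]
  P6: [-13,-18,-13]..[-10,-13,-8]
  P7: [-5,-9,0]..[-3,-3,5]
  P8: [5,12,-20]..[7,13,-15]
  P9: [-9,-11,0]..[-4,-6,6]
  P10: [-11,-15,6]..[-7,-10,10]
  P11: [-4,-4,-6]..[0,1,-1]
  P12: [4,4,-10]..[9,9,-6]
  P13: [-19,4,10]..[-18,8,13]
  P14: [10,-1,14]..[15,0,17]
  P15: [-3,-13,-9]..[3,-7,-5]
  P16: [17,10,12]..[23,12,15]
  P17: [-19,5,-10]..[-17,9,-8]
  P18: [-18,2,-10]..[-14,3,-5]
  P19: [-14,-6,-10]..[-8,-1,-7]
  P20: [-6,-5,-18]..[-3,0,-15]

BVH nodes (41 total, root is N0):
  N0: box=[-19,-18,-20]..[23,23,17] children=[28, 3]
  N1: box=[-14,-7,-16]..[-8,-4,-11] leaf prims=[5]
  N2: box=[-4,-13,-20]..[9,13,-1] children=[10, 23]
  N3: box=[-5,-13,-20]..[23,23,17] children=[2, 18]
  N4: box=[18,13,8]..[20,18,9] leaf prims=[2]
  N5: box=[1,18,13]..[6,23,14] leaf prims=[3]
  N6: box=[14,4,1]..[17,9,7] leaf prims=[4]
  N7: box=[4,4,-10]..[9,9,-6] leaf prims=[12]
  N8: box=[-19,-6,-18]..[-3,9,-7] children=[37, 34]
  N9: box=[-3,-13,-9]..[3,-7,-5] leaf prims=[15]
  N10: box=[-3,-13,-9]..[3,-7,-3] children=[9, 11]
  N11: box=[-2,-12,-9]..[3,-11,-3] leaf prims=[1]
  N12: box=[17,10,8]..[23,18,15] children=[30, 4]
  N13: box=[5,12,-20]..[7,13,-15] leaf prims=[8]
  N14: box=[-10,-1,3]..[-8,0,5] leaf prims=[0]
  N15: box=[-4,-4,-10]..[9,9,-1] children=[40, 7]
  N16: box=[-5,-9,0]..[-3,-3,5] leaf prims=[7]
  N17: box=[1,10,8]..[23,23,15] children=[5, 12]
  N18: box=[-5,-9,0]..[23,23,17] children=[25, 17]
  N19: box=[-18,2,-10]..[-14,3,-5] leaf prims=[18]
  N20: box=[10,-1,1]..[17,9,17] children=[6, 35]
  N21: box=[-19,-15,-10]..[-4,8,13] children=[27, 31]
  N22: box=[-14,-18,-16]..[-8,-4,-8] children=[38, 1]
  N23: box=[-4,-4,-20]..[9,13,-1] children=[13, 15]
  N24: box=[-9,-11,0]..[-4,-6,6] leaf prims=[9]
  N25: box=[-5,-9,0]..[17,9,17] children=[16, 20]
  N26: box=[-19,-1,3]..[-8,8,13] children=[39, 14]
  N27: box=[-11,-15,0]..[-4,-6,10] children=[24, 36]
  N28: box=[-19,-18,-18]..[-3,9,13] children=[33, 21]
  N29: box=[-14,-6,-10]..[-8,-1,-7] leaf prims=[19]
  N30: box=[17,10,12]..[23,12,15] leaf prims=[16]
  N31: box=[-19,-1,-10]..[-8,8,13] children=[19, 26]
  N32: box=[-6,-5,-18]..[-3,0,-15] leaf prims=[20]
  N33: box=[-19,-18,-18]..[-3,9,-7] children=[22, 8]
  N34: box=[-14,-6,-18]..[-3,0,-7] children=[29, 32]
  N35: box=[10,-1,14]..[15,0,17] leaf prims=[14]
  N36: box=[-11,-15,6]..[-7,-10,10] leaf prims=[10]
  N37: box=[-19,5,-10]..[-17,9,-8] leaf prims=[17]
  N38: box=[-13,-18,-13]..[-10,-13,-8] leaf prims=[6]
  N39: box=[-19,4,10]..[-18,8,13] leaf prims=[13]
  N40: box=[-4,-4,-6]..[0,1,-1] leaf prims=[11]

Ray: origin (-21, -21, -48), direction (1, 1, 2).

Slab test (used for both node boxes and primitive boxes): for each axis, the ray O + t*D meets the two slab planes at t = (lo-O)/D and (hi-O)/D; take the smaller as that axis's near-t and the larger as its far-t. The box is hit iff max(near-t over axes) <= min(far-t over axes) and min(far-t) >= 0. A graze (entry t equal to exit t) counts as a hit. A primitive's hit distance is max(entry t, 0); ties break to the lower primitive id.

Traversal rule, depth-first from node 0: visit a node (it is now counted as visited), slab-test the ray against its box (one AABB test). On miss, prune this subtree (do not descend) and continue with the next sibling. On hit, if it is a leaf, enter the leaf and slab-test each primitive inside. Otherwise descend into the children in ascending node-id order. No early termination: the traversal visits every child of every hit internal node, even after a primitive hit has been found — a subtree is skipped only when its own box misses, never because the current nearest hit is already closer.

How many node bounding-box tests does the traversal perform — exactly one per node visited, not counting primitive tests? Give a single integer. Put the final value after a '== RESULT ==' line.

Traverse from the root:
N0 x:[2,44] y:[3,44] z:[14,65/2] -> hit [14,65/2], descend [3, 28]
  N3 x:[16,44] y:[8,44] z:[14,65/2] -> hit [16,65/2], descend [2, 18]
    N2 x:[17,30] y:[8,34] z:[14,47/2] -> hit [17,47/2], descend [10, 23]
      N10 x:[18,24] y:[8,14] z:[39/2,45/2] -> miss, prune
      N23 x:[17,30] y:[17,34] z:[14,47/2] -> hit [17,47/2], descend [13, 15]
        N13 x:[26,28] y:[33,34] z:[14,33/2] -> miss, prune
        N15 x:[17,30] y:[17,30] z:[19,47/2] -> hit [19,47/2], descend [7, 40]
          N7 x:[25,30] y:[25,30] z:[19,21] -> miss, prune
          N40 x:[17,21] y:[17,22] z:[21,47/2] -> hit [21,21] leaf, test {P11@t=21}
    N18 x:[16,44] y:[12,44] z:[24,65/2] -> hit [24,65/2], descend [17, 25]
      N17 x:[22,44] y:[31,44] z:[28,63/2] -> hit [31,63/2], descend [5, 12]
        N5 x:[22,27] y:[39,44] z:[61/2,31] -> miss, prune
        N12 x:[38,44] y:[31,39] z:[28,63/2] -> miss, prune
      N25 x:[16,38] y:[12,30] z:[24,65/2] -> hit [24,30], descend [16, 20]
        N16 x:[16,18] y:[12,18] z:[24,53/2] -> miss, prune
        N20 x:[31,38] y:[20,30] z:[49/2,65/2] -> miss, prune
  N28 x:[2,18] y:[3,30] z:[15,61/2] -> hit [15,18], descend [21, 33]
    N21 x:[2,17] y:[6,29] z:[19,61/2] -> miss, prune
    N33 x:[2,18] y:[3,30] z:[15,41/2] -> hit [15,18], descend [8, 22]
      N8 x:[2,18] y:[15,30] z:[15,41/2] -> hit [15,18], descend [34, 37]
        N34 x:[7,18] y:[15,21] z:[15,41/2] -> hit [15,18], descend [29, 32]
          N29 x:[7,13] y:[15,20] z:[19,41/2] -> miss, prune
          N32 x:[15,18] y:[16,21] z:[15,33/2] -> hit [16,33/2] leaf, test {P20@t=16}
        N37 x:[2,4] y:[26,30] z:[19,20] -> miss, prune
      N22 x:[7,13] y:[3,17] z:[16,20] -> miss, prune

Summary -> nodes [0, 3, 2, 10, 23, 13, 15, 7, 40, 18, 17, 5, 12, 25, 16, 20, 28, 21, 33, 8, 34, 29, 32, 37, 22]; box-tests=25; leaf-entries=2; first=P20

== RESULT ==
25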